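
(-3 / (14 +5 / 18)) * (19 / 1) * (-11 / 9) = 1254 / 257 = 4.88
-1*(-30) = 30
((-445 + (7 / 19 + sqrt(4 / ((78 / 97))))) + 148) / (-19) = 5636 / 361 - sqrt(7566) / 741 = 15.49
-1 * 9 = -9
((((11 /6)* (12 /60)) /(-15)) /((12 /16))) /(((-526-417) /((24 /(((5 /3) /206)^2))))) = 7468736 /589375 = 12.67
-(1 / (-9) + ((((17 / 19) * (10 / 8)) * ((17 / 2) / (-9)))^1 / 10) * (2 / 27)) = 4393 / 36936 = 0.12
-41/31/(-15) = 41/465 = 0.09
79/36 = 2.19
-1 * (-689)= 689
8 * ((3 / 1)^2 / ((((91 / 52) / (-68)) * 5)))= -19584 / 35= -559.54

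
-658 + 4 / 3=-1970 / 3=-656.67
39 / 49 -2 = -59 / 49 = -1.20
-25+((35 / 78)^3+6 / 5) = -56257313 / 2372760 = -23.71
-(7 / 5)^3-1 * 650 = -81593 / 125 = -652.74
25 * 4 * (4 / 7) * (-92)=-36800 / 7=-5257.14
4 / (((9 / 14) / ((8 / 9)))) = 448 / 81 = 5.53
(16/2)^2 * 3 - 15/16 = 3057/16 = 191.06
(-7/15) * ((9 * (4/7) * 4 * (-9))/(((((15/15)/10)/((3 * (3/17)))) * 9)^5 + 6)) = 8640000/2019857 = 4.28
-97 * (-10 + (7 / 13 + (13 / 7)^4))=-7369090 / 31213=-236.09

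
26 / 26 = 1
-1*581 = -581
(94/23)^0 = 1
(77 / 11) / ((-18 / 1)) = -7 / 18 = -0.39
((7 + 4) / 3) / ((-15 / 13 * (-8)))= 143 / 360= 0.40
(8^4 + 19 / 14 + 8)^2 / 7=3303375625 / 1372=2407708.18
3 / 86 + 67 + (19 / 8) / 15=346717 / 5160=67.19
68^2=4624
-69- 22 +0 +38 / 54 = -2438 / 27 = -90.30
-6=-6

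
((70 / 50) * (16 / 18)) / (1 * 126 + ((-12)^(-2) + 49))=896 / 126005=0.01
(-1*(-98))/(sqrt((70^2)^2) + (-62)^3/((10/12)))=-0.00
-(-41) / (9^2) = 41 / 81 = 0.51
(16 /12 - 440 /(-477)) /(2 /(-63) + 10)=1883 /8321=0.23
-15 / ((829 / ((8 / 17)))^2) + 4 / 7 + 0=794443876 / 1390288543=0.57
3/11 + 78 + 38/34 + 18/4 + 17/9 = 288733/3366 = 85.78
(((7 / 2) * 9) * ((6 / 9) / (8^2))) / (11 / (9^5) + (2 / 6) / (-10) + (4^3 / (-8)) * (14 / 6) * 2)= -6200145 / 706065056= -0.01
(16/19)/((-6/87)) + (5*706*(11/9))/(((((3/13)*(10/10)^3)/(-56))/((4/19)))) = -113079224/513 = -220427.34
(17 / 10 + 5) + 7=137 / 10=13.70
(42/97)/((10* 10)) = 21/4850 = 0.00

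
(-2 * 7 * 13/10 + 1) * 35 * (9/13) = -5418/13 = -416.77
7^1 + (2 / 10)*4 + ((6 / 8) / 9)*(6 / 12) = 941 / 120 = 7.84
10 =10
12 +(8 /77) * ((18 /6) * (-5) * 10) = -276 /77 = -3.58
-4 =-4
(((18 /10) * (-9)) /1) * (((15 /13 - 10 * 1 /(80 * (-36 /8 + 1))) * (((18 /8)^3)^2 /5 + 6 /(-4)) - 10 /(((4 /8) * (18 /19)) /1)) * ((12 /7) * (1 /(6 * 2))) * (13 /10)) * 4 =-4814216433 /50176000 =-95.95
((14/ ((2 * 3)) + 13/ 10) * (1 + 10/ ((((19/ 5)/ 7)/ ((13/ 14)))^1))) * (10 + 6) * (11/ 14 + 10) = 22647584/ 1995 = 11352.17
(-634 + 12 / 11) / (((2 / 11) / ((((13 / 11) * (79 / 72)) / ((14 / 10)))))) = -17874935 / 5544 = -3224.19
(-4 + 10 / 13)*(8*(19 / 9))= -2128 / 39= -54.56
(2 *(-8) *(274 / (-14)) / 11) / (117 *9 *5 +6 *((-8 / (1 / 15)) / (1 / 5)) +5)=1096 / 64295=0.02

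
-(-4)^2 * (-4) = 64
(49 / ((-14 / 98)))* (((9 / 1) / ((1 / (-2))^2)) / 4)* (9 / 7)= -3969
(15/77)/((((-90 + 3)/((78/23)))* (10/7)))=-39/7337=-0.01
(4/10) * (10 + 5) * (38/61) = 228/61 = 3.74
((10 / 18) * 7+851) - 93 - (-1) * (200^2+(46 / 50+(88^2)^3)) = 104490928698032 / 225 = 464404127546.81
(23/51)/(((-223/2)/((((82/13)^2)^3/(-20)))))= 3496076721376/274476493785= 12.74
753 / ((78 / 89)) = 22339 / 26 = 859.19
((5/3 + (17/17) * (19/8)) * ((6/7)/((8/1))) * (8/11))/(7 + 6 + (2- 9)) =97/1848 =0.05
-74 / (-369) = 74 / 369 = 0.20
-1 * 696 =-696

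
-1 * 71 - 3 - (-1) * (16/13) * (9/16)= -953/13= -73.31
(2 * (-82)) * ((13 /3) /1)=-710.67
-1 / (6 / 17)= -17 / 6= -2.83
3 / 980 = 0.00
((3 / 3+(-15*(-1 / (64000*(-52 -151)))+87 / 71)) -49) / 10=-8629286613 / 1844864000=-4.68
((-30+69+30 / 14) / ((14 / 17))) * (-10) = -24480 / 49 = -499.59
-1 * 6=-6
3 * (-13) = -39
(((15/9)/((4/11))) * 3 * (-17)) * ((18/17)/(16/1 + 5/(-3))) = -1485/86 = -17.27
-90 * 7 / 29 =-630 / 29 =-21.72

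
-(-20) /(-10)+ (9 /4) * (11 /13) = -5 /52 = -0.10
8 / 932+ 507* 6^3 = 25516298 / 233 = 109512.01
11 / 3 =3.67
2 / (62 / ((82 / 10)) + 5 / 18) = 1476 / 5785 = 0.26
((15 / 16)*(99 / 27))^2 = 3025 / 256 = 11.82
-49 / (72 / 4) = -49 / 18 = -2.72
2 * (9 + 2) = 22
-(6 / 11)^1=-6 / 11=-0.55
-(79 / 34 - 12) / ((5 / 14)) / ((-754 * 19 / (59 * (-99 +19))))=1087016 / 121771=8.93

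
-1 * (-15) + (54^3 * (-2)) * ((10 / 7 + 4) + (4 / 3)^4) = -2704922.14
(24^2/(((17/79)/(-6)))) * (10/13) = -2730240/221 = -12354.03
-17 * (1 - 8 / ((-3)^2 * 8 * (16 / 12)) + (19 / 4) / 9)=-221 / 9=-24.56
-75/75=-1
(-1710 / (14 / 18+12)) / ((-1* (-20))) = -1539 / 230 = -6.69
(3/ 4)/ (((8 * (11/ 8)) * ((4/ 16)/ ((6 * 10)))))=180/ 11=16.36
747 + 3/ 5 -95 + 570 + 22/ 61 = 373003/ 305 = 1222.96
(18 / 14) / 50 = 9 / 350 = 0.03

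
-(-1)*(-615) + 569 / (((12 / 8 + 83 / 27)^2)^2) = -2284252080951 / 3722098081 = -613.70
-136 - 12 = -148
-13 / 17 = -0.76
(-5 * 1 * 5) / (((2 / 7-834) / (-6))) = -525 / 2918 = -0.18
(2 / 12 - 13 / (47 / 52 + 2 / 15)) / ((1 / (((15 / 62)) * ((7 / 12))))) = -2101085 / 1203792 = -1.75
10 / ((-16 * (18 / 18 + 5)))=-5 / 48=-0.10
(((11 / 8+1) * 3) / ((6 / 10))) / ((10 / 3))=57 / 16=3.56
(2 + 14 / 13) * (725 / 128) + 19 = 7577 / 208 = 36.43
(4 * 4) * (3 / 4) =12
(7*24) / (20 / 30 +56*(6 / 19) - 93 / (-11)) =6.27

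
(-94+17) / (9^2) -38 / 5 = -3463 / 405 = -8.55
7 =7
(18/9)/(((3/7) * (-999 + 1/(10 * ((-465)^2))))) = -10090500/2160087749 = -0.00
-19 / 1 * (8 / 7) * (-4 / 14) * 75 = 22800 / 49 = 465.31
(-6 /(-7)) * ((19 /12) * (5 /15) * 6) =2.71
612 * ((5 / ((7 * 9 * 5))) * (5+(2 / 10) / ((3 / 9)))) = 272 / 5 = 54.40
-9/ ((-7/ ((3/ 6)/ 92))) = 0.01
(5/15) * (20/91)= 20/273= 0.07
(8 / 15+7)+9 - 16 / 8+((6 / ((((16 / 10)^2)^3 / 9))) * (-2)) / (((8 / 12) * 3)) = 22245571 / 1966080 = 11.31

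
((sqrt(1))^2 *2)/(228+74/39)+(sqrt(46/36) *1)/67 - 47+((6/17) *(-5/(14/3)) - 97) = -77017782/533477+sqrt(46)/402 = -144.35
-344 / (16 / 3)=-129 / 2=-64.50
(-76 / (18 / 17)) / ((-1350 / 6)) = 646 / 2025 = 0.32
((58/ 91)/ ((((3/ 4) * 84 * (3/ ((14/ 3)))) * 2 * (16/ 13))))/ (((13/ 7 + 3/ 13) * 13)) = 29/ 123120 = 0.00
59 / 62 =0.95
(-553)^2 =305809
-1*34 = -34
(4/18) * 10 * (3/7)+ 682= 14342/21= 682.95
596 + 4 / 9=5368 / 9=596.44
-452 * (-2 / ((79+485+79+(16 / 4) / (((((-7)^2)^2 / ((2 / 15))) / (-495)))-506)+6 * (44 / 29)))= 62944616 / 10165381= 6.19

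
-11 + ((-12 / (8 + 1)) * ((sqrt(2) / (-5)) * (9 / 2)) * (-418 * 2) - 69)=-5016 * sqrt(2) / 5 - 80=-1498.74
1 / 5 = 0.20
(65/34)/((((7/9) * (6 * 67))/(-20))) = -975/7973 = -0.12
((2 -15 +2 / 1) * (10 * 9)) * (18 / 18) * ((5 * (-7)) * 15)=519750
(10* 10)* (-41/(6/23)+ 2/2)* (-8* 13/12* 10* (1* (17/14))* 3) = 103538500/21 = 4930404.76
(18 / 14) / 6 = 3 / 14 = 0.21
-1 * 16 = -16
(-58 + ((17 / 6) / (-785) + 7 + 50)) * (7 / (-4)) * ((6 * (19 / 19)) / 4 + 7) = 562513 / 37680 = 14.93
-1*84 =-84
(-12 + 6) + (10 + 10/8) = 21/4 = 5.25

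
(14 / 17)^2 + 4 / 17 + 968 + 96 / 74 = 10374464 / 10693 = 970.21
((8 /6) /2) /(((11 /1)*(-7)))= -2 /231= -0.01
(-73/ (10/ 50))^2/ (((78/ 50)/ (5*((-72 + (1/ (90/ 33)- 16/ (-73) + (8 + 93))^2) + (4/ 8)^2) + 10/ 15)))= 3071922189625/ 702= 4375957535.08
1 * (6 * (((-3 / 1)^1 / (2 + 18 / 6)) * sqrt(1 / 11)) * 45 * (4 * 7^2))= -31752 * sqrt(11) / 11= -9573.59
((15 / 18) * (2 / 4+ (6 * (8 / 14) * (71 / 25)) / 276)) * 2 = 4309 / 4830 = 0.89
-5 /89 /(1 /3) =-15 /89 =-0.17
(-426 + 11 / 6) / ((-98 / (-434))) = -78895 / 42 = -1878.45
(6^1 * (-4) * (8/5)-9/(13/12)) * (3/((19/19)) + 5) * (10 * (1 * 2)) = -97152/13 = -7473.23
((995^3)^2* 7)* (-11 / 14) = -10674097602918921875 / 2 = -5337048801459460937.50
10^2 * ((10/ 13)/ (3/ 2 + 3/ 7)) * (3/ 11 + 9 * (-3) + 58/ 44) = -301000/ 297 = -1013.47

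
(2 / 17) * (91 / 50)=91 / 425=0.21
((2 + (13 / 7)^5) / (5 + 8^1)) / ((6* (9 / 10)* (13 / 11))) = 7423295 / 25563447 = 0.29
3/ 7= 0.43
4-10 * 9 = -86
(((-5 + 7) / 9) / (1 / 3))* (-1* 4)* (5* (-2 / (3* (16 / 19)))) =95 / 9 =10.56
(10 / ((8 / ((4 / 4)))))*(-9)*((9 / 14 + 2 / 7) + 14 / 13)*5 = -82125 / 728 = -112.81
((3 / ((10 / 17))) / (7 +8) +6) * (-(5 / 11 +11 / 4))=-44697 / 2200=-20.32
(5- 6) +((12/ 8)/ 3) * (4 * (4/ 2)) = 3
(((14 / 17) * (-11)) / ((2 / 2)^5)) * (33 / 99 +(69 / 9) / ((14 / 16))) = -4202 / 51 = -82.39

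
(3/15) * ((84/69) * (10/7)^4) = 8000/7889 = 1.01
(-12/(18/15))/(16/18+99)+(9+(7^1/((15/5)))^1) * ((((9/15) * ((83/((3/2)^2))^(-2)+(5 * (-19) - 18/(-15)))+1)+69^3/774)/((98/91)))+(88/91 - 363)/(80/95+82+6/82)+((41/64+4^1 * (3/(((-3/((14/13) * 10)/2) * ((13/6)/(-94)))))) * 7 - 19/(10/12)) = 418973756410833911886487/13953536167637601600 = 30026.35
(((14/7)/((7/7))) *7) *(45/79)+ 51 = 58.97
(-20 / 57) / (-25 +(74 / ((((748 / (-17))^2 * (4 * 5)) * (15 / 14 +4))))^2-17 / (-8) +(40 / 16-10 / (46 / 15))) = 217282747264000 / 14636649930403209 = 0.01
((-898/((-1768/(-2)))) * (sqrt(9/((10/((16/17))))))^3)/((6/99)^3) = -3557.51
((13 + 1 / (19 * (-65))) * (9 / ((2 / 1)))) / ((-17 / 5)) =-72243 / 4199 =-17.20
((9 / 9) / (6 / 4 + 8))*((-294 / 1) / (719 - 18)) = -588 / 13319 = -0.04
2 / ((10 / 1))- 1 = -4 / 5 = -0.80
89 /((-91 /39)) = -267 /7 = -38.14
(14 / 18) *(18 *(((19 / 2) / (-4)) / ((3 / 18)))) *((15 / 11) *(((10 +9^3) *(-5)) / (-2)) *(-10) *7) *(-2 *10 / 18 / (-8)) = 430005625 / 88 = 4886427.56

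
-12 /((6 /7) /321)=-4494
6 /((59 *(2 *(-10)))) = -3 /590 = -0.01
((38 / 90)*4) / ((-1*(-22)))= 38 / 495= 0.08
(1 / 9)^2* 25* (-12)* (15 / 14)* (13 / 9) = -3250 / 567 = -5.73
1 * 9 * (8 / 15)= 24 / 5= 4.80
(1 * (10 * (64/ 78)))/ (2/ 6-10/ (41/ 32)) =-13120/ 11947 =-1.10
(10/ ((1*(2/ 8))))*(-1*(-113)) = 4520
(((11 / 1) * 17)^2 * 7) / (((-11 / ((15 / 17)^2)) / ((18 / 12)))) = -51975 / 2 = -25987.50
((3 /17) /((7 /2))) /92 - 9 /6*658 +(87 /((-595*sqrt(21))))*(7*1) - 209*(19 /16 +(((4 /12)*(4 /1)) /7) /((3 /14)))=-560041987 /394128 - 29*sqrt(21) /595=-1421.19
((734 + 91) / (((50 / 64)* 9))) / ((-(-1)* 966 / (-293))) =-35.59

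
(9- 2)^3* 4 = 1372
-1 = -1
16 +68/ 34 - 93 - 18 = -93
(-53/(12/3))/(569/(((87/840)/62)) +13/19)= -29203/750717348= -0.00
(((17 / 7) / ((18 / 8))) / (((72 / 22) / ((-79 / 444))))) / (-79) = 187 / 251748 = 0.00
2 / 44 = 1 / 22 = 0.05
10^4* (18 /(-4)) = -45000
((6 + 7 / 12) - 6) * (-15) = -35 / 4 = -8.75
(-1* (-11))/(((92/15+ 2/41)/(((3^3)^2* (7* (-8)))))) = -138087180/1901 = -72639.23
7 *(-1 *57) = -399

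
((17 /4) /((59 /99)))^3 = 4767078987 /13144256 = 362.67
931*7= 6517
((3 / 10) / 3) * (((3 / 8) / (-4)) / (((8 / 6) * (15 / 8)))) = -3 / 800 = -0.00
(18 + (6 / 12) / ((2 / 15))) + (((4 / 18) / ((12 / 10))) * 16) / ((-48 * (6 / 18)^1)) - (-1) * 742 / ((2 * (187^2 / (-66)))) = 7163483 / 343332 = 20.86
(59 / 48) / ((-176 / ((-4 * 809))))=47731 / 2112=22.60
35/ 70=1/ 2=0.50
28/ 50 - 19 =-461/ 25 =-18.44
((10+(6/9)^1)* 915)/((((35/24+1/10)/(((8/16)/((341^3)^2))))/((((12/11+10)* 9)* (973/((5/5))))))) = 625628102400/3234153031023196337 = 0.00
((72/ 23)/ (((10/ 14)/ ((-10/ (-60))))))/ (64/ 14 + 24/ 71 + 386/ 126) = 375732/ 4101245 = 0.09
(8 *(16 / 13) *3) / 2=14.77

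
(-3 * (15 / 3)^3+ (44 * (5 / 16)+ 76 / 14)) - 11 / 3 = -30197 / 84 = -359.49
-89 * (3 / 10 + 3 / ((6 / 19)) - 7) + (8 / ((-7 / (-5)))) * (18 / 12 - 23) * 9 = -47422 / 35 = -1354.91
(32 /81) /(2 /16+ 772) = 0.00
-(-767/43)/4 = 767/172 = 4.46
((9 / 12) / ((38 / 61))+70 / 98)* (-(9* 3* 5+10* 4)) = -51025 / 152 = -335.69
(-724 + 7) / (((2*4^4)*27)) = -239 / 4608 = -0.05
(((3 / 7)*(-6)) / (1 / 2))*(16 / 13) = -576 / 91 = -6.33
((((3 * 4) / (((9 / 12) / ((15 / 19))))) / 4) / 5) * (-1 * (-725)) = 8700 / 19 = 457.89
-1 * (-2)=2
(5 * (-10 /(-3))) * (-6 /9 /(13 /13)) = -100 /9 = -11.11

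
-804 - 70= -874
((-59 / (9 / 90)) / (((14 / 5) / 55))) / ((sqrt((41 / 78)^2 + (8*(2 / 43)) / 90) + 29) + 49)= -752461515000 / 5064099229 + 575250*sqrt(78866945) / 5064099229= -147.58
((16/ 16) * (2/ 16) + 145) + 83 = 1825/ 8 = 228.12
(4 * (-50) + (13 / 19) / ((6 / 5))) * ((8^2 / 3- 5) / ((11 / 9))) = -1114015 / 418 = -2665.11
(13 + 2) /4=15 /4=3.75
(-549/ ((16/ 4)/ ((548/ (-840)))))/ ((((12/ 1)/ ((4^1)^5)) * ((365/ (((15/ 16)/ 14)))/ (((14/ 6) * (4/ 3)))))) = 33428/ 7665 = 4.36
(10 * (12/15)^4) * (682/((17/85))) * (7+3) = 698368/5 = 139673.60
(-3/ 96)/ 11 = -1/ 352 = -0.00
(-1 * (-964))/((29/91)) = 87724/29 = 3024.97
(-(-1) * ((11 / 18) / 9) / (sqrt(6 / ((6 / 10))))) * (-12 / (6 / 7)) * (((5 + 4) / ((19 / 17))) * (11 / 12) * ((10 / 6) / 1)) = -14399 * sqrt(10) / 12312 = -3.70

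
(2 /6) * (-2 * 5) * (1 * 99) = -330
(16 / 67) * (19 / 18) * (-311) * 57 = -898168 / 201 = -4468.50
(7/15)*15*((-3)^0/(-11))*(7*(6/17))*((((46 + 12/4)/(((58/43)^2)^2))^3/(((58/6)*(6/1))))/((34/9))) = -6219701628651632637874652427/267211068854234286971543552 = -23.28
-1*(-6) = 6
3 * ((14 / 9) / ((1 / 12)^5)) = 1161216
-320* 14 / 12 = -1120 / 3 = -373.33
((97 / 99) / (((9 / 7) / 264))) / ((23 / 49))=266168 / 621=428.61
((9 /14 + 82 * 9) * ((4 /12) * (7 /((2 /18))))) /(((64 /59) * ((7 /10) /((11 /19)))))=100669635 /8512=11826.79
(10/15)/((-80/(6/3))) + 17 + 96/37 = 43463/2220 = 19.58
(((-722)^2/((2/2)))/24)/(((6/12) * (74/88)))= 5734124/111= 51658.77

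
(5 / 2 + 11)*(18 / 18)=27 / 2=13.50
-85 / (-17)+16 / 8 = 7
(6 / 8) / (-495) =-1 / 660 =-0.00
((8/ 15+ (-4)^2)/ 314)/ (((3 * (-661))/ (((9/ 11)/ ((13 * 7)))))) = -124/ 519403885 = -0.00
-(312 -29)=-283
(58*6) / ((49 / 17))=5916 / 49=120.73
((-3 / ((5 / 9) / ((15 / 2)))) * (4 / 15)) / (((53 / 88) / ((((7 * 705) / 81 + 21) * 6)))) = -2335872 / 265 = -8814.61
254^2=64516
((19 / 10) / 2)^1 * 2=19 / 10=1.90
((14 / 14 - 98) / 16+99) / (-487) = -1487 / 7792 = -0.19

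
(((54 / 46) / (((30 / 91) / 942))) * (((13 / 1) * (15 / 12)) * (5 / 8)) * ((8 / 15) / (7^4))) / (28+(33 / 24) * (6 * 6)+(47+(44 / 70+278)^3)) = 29849625 / 85324038854986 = 0.00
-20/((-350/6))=12/35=0.34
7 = 7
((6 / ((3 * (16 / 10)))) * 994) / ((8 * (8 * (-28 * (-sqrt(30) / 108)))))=639 * sqrt(30) / 256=13.67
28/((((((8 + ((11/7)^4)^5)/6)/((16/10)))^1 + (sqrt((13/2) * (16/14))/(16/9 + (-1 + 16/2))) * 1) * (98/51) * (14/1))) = 344714565749530929788747736146090907092080/291151504600752825996825004035991838662483827 - 12763607901146420371555634590940672512 * sqrt(91)/291151504600752825996825004035991838662483827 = 0.00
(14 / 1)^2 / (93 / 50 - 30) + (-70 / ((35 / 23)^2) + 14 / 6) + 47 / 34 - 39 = -17336027 / 239190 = -72.48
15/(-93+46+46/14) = -35/102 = -0.34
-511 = -511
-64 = -64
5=5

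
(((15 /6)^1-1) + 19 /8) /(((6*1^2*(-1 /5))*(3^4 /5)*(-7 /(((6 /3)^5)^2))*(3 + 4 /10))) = 248000 /28917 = 8.58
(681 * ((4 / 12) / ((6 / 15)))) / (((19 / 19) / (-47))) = -26672.50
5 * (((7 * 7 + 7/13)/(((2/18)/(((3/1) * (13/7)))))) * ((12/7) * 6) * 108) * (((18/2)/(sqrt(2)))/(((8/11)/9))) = 5378182920 * sqrt(2)/7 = 1086557032.34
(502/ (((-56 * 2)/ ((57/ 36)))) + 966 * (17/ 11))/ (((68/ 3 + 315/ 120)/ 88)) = 5169.75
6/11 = 0.55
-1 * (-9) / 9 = 1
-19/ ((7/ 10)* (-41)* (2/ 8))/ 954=380/ 136899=0.00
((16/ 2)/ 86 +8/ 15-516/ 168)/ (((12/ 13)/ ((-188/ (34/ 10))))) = 13490269/ 92106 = 146.46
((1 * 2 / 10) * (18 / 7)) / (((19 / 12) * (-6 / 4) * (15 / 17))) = -816 / 3325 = -0.25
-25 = -25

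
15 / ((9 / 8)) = 40 / 3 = 13.33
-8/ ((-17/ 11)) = 88/ 17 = 5.18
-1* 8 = -8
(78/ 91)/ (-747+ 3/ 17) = -17/ 14812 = -0.00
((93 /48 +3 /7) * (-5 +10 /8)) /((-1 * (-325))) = -159 /5824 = -0.03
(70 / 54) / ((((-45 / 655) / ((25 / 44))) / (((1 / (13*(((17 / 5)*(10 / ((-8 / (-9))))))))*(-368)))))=42182000 / 5316597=7.93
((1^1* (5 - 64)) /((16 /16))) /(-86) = 59 /86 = 0.69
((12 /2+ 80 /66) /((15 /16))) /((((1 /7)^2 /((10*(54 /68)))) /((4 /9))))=43904 /33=1330.42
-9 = -9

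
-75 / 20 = -3.75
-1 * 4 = -4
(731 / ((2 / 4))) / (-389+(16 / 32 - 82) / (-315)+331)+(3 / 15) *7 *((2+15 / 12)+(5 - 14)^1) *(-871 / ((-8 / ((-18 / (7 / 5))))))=6543927009 / 582032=11243.24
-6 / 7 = -0.86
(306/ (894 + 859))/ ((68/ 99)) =891/ 3506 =0.25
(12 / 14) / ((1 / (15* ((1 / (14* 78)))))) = 15 / 1274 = 0.01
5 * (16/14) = 40/7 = 5.71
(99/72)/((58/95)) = 2.25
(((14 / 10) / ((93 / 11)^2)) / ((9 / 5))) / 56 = 121 / 622728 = 0.00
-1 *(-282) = 282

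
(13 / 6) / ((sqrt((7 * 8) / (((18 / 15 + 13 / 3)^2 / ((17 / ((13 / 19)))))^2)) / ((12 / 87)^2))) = 2328482 * sqrt(14) / 1283513175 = 0.01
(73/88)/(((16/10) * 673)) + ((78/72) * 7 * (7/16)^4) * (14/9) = 11342605151/26198802432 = 0.43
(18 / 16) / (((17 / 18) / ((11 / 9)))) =99 / 68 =1.46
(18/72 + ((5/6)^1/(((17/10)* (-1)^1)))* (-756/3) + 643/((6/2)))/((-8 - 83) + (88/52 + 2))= -179335/46308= -3.87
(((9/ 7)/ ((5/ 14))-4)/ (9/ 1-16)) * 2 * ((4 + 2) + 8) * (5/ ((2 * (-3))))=-4/ 3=-1.33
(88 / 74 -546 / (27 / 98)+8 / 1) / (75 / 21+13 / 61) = -35060543 / 67266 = -521.22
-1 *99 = -99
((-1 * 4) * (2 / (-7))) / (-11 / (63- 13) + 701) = 400 / 245273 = 0.00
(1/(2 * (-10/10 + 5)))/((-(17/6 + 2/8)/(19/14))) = -0.06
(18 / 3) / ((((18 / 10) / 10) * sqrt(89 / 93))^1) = 100 * sqrt(8277) / 267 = 34.07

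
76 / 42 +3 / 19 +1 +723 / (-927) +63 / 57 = 135322 / 41097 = 3.29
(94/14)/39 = 47/273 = 0.17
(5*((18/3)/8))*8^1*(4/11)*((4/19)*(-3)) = -1440/209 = -6.89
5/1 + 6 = 11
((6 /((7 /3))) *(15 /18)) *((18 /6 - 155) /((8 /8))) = -2280 /7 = -325.71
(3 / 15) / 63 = 1 / 315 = 0.00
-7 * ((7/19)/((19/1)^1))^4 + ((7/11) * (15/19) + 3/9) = 468388236605/560457580353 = 0.84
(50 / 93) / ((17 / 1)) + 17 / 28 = 28277 / 44268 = 0.64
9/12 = 3/4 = 0.75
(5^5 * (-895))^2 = 7822509765625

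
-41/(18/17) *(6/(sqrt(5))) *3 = -697 *sqrt(5)/5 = -311.71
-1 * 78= -78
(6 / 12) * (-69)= -69 / 2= -34.50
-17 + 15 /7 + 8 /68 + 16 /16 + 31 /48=-74791 /5712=-13.09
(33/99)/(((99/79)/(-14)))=-1106/297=-3.72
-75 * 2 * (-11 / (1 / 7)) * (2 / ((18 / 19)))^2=1389850 / 27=51475.93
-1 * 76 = -76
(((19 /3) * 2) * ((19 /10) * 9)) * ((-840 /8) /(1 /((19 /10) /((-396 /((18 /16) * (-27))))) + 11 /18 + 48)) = -23334318 /56915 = -409.99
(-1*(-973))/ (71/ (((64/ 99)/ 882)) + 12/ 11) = 0.01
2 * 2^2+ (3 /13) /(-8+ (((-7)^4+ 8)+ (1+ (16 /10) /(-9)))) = 11240663 /1405066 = 8.00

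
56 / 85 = 0.66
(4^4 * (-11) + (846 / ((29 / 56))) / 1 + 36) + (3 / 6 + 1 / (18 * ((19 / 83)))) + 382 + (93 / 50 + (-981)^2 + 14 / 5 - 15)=238425510997 / 247950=961587.06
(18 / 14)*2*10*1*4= 720 / 7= 102.86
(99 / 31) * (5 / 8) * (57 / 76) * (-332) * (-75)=9244125 / 248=37274.70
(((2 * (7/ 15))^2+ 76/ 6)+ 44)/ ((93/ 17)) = 220082/ 20925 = 10.52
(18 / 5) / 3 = 6 / 5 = 1.20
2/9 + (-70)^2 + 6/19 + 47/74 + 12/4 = 62057407/12654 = 4904.17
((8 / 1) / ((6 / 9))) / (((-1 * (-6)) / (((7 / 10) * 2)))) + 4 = 34 / 5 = 6.80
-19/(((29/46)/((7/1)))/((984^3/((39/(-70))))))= 136010223175680/377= 360769822747.16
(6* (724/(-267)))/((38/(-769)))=556756/1691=329.25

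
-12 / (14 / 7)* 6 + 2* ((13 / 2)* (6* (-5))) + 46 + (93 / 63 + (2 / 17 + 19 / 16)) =-2154673 / 5712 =-377.22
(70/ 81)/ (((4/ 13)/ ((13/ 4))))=9.13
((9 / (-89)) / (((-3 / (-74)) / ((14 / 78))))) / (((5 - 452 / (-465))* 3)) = -80290 / 3212989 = -0.02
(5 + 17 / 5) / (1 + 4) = 42 / 25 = 1.68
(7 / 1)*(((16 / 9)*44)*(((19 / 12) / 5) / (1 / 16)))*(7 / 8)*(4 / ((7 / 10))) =374528 / 27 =13871.41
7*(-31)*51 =-11067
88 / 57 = 1.54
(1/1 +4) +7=12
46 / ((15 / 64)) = 2944 / 15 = 196.27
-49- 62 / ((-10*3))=-704 / 15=-46.93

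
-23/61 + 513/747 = 1568/5063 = 0.31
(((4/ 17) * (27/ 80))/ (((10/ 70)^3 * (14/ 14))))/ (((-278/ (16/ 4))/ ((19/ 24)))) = -58653/ 189040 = -0.31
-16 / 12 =-4 / 3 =-1.33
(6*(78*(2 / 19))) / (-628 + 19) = -312 / 3857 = -0.08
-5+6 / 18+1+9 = 5.33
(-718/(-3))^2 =515524/9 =57280.44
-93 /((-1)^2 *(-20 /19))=88.35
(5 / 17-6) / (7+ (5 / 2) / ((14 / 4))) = -679 / 918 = -0.74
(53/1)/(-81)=-53/81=-0.65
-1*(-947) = 947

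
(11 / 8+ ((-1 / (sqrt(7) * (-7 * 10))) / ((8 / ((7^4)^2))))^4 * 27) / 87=253461969116489422572523 / 3563520000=71126854659575.20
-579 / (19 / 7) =-213.32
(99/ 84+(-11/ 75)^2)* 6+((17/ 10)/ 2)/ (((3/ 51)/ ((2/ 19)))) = 2174936/ 249375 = 8.72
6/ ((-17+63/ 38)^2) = 8664/ 339889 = 0.03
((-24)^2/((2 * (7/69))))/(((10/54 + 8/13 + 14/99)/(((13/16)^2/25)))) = 405208089/5091800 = 79.58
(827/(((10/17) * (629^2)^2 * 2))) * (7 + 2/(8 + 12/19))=490411/15100714908520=0.00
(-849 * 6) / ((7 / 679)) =-494118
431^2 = 185761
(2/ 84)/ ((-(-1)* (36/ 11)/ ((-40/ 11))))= -5/ 189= -0.03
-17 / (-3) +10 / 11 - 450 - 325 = -25358 / 33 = -768.42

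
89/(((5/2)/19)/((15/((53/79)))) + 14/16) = 3206136/31733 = 101.03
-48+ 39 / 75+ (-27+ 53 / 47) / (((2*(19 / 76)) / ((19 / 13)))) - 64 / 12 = -5885771 / 45825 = -128.44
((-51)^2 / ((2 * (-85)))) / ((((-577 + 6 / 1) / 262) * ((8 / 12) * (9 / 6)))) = 20043 / 2855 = 7.02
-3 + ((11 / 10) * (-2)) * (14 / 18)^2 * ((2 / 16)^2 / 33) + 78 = 5831951 / 77760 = 75.00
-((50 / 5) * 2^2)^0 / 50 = -1 / 50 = -0.02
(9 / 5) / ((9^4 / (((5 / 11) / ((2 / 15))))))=5 / 5346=0.00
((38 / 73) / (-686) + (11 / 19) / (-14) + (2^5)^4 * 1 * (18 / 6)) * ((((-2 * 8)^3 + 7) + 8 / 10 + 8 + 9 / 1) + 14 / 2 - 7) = -4351972530914458 / 339815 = -12806887662.15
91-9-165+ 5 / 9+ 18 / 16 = -5855 / 72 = -81.32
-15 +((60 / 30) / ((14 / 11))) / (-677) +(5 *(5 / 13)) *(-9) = -1990523 / 61607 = -32.31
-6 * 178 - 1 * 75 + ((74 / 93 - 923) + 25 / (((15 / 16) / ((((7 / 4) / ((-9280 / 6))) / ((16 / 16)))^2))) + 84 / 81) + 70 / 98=-52057585883047 / 25228385280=-2063.45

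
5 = 5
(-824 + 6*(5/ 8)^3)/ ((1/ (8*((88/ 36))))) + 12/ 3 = -2315683/ 144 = -16081.13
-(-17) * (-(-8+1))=119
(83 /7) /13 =83 /91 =0.91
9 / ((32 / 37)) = 333 / 32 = 10.41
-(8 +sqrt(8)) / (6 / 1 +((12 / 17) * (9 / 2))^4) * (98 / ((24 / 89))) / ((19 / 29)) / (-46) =10562817349 * sqrt(2) / 47217930408 +10562817349 / 11804482602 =1.21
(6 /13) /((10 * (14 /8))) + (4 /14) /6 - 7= -9454 /1365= -6.93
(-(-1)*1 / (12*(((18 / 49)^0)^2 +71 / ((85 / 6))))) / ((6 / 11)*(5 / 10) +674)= 935 / 45481044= 0.00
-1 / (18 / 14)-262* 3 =-7081 / 9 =-786.78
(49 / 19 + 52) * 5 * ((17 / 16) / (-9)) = -88145 / 2736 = -32.22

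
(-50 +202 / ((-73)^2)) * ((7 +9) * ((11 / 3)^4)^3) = -4720823698.66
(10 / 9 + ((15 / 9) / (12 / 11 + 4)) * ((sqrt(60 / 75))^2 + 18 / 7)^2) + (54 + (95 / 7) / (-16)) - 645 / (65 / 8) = -68705983 / 3210480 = -21.40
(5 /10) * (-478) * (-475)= 113525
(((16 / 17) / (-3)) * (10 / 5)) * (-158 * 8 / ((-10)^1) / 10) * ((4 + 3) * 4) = -283136 / 1275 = -222.07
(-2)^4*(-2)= -32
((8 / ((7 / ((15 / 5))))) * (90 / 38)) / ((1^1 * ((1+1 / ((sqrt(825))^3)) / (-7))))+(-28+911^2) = 556875 * sqrt(33) / 1333599607+1106669174042676 / 1333599607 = 829836.16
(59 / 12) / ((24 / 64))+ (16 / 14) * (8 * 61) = 35962 / 63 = 570.83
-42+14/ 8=-161/ 4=-40.25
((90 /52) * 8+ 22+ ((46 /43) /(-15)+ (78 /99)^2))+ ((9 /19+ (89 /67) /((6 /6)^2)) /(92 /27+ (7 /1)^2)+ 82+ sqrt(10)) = 121.59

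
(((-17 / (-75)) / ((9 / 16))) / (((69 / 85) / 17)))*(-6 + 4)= -157216 / 9315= -16.88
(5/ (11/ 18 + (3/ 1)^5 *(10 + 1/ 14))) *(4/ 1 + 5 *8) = 6930/ 77111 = 0.09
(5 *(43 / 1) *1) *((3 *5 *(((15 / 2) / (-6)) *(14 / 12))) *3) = -112875 / 8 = -14109.38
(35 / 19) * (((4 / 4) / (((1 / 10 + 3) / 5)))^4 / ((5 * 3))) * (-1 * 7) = -306250000 / 52640697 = -5.82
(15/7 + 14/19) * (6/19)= 0.91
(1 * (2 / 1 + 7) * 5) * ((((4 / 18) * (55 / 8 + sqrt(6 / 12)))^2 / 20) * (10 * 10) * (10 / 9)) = 6875 * sqrt(2) / 81 + 127375 / 216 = 709.73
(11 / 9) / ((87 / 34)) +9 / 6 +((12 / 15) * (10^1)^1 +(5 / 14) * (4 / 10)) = 110941 / 10962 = 10.12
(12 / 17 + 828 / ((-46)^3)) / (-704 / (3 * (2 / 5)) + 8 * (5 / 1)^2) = -37629 / 20863760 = -0.00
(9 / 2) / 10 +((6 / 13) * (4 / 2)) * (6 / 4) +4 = 1517 / 260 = 5.83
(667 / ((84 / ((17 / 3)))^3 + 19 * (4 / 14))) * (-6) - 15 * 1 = -910374516 / 56103875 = -16.23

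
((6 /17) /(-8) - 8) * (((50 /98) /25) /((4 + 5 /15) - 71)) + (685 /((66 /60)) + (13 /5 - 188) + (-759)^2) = 4226109964291 /7330400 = 576518.33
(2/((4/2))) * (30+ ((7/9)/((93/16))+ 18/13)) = 342952/10881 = 31.52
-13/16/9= -13/144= -0.09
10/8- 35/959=665/548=1.21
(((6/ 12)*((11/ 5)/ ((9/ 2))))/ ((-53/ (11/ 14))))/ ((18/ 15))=-121/ 40068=-0.00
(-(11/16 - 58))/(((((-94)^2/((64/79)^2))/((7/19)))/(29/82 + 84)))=1420807136/10739581451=0.13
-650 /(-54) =325 /27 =12.04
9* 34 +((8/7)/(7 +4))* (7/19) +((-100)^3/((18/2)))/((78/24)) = -828516446/24453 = -33882.00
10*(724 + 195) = 9190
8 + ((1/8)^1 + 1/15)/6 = 5783/720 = 8.03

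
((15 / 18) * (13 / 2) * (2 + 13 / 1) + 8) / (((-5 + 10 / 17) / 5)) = -2023 / 20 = -101.15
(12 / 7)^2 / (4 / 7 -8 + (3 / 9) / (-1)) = -432 / 1141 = -0.38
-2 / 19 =-0.11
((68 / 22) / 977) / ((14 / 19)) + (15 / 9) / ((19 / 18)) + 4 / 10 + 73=535886852 / 7146755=74.98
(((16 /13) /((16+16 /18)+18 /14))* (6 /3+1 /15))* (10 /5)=20832 /74425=0.28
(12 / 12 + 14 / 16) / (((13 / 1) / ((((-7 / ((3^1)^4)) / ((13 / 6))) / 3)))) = -35 / 18252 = -0.00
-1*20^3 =-8000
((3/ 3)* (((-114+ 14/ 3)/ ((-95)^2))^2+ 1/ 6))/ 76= 244567043/ 111424455000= 0.00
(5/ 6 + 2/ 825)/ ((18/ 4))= 1379/ 7425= 0.19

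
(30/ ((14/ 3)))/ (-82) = -45/ 574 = -0.08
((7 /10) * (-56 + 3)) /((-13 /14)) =39.95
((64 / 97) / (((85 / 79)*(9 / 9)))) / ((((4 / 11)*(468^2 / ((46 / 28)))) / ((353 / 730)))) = 7055411 / 1153488527100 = 0.00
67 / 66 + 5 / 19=1603 / 1254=1.28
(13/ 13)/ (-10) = -1/ 10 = -0.10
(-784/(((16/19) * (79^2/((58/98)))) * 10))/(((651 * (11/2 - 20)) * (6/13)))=247/121886730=0.00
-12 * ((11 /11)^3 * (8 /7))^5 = -393216 /16807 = -23.40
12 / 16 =3 / 4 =0.75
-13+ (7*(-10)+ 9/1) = -74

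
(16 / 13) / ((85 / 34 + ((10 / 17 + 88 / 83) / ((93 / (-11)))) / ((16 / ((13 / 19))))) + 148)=319134336 / 39021983507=0.01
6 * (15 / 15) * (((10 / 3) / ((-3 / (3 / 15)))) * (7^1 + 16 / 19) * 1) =-10.46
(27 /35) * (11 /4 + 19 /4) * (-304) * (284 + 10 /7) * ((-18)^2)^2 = -2582344094976 /49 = -52700899897.47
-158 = -158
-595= -595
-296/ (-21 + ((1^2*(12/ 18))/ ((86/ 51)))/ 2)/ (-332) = -0.04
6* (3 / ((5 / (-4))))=-72 / 5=-14.40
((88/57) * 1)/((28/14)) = 44/57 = 0.77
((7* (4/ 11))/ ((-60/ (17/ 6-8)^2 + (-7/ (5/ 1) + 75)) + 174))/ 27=67270/ 175069323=0.00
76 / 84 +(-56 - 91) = -146.10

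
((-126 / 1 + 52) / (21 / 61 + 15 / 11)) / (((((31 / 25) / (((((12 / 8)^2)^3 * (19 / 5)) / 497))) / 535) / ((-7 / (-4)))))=-2849.14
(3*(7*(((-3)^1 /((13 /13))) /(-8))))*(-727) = -45801 /8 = -5725.12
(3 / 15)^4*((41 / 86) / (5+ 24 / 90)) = 123 / 849250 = 0.00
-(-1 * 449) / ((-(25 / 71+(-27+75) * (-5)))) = 31879 / 17015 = 1.87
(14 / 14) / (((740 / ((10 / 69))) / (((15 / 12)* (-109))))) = -545 / 20424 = -0.03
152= 152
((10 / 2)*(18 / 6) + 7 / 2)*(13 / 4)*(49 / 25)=23569 / 200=117.84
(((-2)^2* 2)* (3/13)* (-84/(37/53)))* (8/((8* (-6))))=17808/481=37.02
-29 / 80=-0.36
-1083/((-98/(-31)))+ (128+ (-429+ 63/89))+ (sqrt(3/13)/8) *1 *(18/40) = -5607145/8722+ 9 *sqrt(39)/2080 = -642.85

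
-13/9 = -1.44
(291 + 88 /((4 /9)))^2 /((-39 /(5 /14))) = -398535 /182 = -2189.75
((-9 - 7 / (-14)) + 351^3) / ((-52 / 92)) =-1989202955 / 26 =-76507805.96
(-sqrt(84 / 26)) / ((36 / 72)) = -2*sqrt(546) / 13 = -3.59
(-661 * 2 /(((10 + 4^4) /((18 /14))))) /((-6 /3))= 5949 /1862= 3.19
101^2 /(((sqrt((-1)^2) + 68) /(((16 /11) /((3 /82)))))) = 5877.78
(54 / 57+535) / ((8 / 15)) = 152745 / 152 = 1004.90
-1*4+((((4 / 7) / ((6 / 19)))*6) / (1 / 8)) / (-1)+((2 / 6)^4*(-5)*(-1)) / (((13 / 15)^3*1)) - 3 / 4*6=-8790235 / 92274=-95.26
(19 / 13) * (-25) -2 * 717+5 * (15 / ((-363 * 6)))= -1470.57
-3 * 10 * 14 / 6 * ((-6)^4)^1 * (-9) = 816480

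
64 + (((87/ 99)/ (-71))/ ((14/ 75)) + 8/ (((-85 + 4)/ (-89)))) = 64408139/ 885654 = 72.72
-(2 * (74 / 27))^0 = -1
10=10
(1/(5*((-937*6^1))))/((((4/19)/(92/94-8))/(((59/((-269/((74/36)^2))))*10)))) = -84405695/7676526168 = -0.01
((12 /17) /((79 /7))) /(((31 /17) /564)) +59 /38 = 1944779 /93062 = 20.90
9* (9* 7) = 567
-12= -12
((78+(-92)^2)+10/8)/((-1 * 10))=-34173/40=-854.32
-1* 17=-17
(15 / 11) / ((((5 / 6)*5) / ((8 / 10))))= 72 / 275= 0.26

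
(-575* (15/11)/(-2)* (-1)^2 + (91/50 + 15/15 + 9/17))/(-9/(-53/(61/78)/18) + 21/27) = 11462368671/91845050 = 124.80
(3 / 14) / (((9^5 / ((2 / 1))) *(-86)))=-1 / 11849166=-0.00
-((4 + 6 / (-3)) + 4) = -6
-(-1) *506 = 506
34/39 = 0.87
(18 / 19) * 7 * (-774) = -5132.84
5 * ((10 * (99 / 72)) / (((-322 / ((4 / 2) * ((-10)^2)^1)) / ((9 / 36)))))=-6875 / 644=-10.68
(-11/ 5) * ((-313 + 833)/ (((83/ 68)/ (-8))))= 622336/ 83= 7498.02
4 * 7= 28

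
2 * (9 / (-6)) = -3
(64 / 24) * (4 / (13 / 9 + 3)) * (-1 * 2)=-24 / 5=-4.80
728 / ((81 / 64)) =46592 / 81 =575.21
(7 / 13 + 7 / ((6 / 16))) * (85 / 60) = 12733 / 468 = 27.21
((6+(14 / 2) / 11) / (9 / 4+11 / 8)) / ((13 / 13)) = 584 / 319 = 1.83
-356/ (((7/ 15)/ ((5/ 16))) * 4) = -6675/ 112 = -59.60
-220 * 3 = -660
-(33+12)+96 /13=-489 /13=-37.62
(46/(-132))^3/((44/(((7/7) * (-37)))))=450179/12649824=0.04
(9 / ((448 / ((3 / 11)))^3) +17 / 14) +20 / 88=172521947379 / 119677386752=1.44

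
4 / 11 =0.36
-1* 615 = -615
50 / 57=0.88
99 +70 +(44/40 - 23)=1471/10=147.10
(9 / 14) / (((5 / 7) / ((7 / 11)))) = 63 / 110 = 0.57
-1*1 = -1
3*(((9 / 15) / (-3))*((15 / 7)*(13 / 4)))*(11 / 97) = -1287 / 2716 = -0.47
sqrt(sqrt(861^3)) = 861^(3/4) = 158.95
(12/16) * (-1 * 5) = -15/4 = -3.75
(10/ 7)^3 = 1000/ 343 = 2.92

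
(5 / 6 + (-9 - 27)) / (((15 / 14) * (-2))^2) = -10339 / 1350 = -7.66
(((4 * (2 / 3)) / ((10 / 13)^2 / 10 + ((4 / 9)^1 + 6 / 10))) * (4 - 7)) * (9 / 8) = -68445 / 8393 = -8.16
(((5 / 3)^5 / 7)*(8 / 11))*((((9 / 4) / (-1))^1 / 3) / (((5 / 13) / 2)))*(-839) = 4371.89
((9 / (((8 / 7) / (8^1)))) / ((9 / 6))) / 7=6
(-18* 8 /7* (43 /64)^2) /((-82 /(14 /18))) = 1849 /20992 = 0.09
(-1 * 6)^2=36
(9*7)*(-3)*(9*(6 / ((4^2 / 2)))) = -5103 / 4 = -1275.75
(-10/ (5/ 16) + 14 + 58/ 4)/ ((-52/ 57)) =399/ 104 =3.84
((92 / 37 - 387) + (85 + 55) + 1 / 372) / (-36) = 3365447 / 495504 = 6.79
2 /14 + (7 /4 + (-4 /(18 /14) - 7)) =-2071 /252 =-8.22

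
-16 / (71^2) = -16 / 5041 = -0.00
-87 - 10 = -97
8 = 8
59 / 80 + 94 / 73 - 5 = -17373 / 5840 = -2.97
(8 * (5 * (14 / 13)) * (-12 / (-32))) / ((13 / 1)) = 210 / 169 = 1.24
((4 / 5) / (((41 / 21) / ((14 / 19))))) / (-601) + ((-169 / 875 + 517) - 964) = -183195839426 / 409656625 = -447.19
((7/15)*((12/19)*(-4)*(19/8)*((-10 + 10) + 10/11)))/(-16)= 7/44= 0.16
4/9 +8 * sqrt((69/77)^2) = 5276/693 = 7.61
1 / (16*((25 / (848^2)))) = 44944 / 25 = 1797.76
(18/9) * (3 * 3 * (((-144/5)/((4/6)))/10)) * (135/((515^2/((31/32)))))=-0.04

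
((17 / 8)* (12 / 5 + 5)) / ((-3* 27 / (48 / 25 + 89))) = -1429717 / 81000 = -17.65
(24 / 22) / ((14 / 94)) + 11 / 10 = 8.42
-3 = -3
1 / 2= 0.50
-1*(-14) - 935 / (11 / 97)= -8231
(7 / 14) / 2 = 1 / 4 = 0.25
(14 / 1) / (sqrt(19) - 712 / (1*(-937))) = -9340016 / 16174467 +12291566*sqrt(19) / 16174467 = 2.74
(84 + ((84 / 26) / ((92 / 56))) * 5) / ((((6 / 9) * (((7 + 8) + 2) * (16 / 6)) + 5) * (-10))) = -126252 / 473915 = -0.27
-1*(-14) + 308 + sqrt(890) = sqrt(890) + 322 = 351.83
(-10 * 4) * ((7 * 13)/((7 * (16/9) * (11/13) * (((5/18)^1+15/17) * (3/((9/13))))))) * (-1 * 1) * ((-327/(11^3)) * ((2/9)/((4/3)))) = -5853627/2079022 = -2.82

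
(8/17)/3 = 0.16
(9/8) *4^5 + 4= 1156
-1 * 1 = -1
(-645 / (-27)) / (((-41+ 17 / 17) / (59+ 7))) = -473 / 12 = -39.42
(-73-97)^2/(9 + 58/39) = 2755.75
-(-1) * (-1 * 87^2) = -7569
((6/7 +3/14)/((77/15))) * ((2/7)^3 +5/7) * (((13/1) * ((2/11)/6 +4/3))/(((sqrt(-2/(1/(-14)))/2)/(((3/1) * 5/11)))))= 15136875 * sqrt(7)/28471058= 1.41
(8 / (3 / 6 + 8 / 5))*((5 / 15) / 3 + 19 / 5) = 14.90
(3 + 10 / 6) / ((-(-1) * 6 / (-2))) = -14 / 9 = -1.56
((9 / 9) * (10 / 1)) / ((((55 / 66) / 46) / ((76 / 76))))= 552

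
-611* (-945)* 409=236154555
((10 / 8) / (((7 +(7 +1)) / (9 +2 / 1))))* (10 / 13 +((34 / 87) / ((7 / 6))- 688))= -9969949 / 15834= -629.65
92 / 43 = 2.14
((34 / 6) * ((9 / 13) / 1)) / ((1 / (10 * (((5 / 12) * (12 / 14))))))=1275 / 91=14.01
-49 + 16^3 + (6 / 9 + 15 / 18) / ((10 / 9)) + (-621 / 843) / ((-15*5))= 113758911 / 28100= 4048.36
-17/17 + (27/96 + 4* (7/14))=1.28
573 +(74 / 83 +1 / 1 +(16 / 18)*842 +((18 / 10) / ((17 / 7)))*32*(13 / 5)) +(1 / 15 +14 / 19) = 8359212829 / 6032025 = 1385.81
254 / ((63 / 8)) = 2032 / 63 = 32.25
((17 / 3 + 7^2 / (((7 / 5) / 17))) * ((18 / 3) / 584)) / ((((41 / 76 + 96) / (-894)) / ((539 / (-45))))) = 499943276 / 730365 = 684.51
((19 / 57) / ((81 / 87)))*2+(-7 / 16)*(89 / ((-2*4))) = 57887 / 10368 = 5.58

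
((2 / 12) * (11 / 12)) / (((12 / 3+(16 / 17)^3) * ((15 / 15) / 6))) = 54043 / 284976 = 0.19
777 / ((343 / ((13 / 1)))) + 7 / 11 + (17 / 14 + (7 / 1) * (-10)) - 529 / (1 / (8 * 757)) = -3453548391 / 1078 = -3203662.70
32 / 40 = 4 / 5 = 0.80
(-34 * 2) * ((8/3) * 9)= -1632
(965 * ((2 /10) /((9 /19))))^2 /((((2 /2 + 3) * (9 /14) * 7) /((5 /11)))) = 67234445 /16038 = 4192.20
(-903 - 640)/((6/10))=-7715/3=-2571.67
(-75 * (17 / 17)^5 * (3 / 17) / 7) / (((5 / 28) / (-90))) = 16200 / 17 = 952.94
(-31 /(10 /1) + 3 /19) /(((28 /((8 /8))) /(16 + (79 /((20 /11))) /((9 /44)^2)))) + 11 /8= -235772909 /2154600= -109.43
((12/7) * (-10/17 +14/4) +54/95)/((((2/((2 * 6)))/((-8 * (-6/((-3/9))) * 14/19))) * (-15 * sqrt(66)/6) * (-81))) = -446976 * sqrt(66)/1687675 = -2.15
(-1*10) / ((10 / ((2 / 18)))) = -1 / 9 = -0.11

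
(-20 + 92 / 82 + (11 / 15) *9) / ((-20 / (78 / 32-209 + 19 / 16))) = -4135431 / 32800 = -126.08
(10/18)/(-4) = -0.14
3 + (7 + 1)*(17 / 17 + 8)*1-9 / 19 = 1416 / 19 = 74.53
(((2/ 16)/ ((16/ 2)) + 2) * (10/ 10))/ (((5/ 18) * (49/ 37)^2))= 4.14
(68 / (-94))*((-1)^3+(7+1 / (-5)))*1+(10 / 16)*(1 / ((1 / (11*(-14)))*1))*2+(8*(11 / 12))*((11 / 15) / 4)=-195.35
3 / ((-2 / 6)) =-9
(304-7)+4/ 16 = 1189/ 4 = 297.25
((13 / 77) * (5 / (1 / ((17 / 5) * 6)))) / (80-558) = -663 / 18403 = -0.04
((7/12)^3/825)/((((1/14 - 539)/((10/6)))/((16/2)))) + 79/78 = 5310818837/5243624100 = 1.01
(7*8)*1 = 56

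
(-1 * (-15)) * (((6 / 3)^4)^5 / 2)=7864320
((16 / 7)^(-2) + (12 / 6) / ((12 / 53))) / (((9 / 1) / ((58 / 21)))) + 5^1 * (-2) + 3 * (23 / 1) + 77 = 10071335 / 72576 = 138.77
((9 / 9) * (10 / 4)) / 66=5 / 132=0.04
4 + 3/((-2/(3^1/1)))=-1/2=-0.50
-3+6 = 3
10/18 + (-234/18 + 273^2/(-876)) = -256291/2628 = -97.52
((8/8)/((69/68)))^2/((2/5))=11560/4761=2.43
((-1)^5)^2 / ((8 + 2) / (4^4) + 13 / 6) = 384 / 847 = 0.45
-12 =-12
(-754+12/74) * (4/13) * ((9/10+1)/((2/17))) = -9009116/2405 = -3745.99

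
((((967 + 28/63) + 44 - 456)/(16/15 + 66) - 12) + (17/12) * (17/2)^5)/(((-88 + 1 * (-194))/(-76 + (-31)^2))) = -3581441323585/18156288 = -197256.25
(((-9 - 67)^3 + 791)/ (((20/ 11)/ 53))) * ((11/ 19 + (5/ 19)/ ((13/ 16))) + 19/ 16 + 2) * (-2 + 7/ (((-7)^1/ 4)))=2477724531645/ 7904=313477293.98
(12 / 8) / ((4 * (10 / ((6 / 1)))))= 9 / 40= 0.22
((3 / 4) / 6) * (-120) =-15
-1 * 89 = -89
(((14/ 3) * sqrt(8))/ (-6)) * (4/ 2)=-28 * sqrt(2)/ 9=-4.40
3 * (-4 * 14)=-168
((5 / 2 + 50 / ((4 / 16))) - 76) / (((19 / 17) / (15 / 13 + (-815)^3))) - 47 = -15134066042539 / 247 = -61271522439.43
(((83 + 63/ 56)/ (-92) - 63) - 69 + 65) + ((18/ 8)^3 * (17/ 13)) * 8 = 490351/ 9568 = 51.25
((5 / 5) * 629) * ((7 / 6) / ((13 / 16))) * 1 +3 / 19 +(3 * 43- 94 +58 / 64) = 22271345 / 23712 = 939.24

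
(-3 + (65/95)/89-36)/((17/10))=-659360/28747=-22.94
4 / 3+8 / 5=44 / 15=2.93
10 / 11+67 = 747 / 11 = 67.91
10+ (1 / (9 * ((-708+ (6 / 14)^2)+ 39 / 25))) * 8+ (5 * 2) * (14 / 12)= 42174295 / 1946619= 21.67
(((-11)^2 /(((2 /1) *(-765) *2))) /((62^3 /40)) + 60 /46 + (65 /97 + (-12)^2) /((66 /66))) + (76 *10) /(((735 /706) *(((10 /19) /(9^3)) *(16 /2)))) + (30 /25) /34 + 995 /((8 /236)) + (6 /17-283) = 310145675978945347 /1993114065348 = 155608.59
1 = 1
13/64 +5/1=333/64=5.20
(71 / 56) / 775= 71 / 43400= 0.00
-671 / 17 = -39.47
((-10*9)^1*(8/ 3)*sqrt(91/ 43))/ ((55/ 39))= -1872*sqrt(3913)/ 473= -247.57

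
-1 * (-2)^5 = 32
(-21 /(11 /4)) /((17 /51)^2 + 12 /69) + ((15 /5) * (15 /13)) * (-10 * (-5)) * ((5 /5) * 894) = 1305237456 /8437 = 154703.98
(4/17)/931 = 4/15827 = 0.00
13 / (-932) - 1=-945 / 932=-1.01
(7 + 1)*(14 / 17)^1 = 112 / 17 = 6.59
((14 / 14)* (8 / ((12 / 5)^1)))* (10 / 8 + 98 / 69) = 8.90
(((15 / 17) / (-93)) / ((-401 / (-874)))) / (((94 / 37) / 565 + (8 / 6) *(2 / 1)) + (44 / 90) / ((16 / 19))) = -6577549200 / 1034309781739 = -0.01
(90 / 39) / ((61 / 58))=1740 / 793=2.19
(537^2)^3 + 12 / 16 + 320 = 95919234805390919 / 4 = 23979808701347729.75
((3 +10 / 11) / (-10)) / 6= -43 / 660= -0.07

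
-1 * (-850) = 850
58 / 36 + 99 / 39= 971 / 234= 4.15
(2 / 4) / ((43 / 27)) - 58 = -4961 / 86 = -57.69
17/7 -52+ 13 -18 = -382/7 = -54.57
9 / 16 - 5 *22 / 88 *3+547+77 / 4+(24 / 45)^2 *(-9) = 224201 / 400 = 560.50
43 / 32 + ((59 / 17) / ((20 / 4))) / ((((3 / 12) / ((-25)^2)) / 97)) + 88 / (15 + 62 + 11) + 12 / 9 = 274710001 / 1632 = 168327.21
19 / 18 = 1.06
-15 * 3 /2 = -45 /2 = -22.50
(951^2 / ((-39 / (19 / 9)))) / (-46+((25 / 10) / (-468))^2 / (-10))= 85780626048 / 80600837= 1064.26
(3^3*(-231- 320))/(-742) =20.05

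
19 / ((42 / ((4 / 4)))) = 19 / 42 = 0.45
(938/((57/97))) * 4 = 363944/57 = 6384.98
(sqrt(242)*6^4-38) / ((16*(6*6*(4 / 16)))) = -19 / 72 + 99*sqrt(2) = 139.74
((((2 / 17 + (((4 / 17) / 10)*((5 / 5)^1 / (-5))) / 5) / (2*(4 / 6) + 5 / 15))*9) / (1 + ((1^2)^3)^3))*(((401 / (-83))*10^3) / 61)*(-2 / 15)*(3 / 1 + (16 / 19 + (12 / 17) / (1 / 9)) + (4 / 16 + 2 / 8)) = 24735104352 / 695023325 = 35.59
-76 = -76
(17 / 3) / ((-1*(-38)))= 17 / 114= 0.15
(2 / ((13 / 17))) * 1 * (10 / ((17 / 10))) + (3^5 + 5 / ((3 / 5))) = 10402 / 39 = 266.72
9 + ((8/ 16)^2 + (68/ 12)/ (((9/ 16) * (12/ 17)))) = 7621/ 324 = 23.52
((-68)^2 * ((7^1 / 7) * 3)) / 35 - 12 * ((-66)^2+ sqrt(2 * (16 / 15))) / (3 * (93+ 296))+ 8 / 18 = 43131772 / 122535 - 16 * sqrt(30) / 5835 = 351.98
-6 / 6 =-1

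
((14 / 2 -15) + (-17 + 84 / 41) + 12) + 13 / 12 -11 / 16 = -20773 / 1968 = -10.56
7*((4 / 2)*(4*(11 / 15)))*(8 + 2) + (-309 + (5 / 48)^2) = 234265 / 2304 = 101.68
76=76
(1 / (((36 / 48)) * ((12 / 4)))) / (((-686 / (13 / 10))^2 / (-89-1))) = -169 / 1176490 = -0.00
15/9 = 5/3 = 1.67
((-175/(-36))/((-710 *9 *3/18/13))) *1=-455/7668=-0.06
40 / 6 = 20 / 3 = 6.67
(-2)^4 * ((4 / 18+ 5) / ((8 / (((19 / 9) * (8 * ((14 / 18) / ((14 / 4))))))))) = 28576 / 729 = 39.20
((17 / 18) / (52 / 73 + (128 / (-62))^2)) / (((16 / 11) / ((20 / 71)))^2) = 721523605 / 101330391168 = 0.01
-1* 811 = -811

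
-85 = -85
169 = 169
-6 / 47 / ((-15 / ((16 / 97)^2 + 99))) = 1863494 / 2211115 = 0.84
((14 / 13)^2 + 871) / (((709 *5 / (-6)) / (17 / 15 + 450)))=-398968786 / 599105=-665.94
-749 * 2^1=-1498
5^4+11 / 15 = 9386 / 15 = 625.73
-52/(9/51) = -884/3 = -294.67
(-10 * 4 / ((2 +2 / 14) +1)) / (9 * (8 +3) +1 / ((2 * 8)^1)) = -448 / 3487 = -0.13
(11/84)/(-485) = -11/40740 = -0.00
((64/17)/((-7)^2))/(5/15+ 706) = 192/1765127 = 0.00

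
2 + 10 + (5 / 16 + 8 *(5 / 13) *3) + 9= 6353 / 208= 30.54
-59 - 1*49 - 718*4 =-2980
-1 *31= -31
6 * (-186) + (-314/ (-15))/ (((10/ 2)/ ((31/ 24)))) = -999533/ 900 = -1110.59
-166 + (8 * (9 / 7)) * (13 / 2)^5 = 3336989 / 28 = 119178.18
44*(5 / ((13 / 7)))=1540 / 13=118.46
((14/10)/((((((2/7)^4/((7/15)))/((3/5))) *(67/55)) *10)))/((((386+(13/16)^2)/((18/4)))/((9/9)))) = 0.06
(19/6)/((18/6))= 1.06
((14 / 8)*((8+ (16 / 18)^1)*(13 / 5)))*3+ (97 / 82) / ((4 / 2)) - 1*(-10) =64907 / 492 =131.92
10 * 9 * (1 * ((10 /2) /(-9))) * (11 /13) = -550 /13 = -42.31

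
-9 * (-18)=162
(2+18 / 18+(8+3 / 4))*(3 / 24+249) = 93671 / 32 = 2927.22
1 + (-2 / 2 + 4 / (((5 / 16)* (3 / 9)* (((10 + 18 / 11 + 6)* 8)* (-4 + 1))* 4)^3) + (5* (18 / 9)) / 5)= 3650690669 / 1825346000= 2.00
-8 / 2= -4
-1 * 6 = -6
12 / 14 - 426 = -2976 / 7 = -425.14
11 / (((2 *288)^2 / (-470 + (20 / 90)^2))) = -209363 / 13436928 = -0.02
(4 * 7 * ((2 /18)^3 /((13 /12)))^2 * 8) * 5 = 17920 /9979281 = 0.00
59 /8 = 7.38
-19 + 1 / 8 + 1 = -143 / 8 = -17.88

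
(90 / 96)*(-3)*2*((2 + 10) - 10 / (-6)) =-615 / 8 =-76.88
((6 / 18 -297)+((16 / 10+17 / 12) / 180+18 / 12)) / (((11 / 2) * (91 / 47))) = -149818093 / 5405400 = -27.72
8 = 8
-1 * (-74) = 74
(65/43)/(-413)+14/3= 248431/53277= 4.66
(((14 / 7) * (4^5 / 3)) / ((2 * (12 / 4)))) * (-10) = -10240 / 9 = -1137.78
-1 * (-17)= 17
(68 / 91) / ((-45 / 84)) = -272 / 195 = -1.39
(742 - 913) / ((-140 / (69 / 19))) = 621 / 140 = 4.44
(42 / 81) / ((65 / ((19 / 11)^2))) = 5054 / 212355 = 0.02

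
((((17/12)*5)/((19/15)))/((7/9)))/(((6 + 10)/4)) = 1.80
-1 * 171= -171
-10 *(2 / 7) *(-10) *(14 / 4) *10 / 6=500 / 3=166.67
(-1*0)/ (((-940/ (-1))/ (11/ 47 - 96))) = 0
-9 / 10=-0.90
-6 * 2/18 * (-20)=40/3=13.33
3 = 3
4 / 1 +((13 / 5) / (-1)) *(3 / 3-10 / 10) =4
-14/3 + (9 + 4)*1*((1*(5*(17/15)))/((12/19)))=4031/36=111.97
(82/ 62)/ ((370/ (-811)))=-33251/ 11470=-2.90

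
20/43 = 0.47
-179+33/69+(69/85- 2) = -351333/1955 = -179.71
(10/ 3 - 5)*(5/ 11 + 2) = -45/ 11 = -4.09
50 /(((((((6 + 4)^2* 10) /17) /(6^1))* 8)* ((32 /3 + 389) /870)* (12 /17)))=1.97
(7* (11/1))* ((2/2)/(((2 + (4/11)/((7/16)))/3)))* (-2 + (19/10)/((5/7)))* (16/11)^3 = 165.72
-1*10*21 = -210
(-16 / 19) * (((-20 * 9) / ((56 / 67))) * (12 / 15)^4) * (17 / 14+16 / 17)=16671744 / 104125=160.11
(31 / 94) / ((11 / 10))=155 / 517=0.30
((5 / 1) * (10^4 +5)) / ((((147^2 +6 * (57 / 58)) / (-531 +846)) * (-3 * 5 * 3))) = -3385025 / 208944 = -16.20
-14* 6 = -84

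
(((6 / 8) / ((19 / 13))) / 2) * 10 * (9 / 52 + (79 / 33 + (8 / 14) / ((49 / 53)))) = 9373535 / 1146992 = 8.17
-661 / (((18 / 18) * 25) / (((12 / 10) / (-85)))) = 3966 / 10625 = 0.37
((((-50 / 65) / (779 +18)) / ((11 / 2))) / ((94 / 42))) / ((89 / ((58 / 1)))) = -24360 / 476740693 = -0.00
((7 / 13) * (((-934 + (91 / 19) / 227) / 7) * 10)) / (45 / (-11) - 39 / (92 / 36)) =5095737515 / 137256912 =37.13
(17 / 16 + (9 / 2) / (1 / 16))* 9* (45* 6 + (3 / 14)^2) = 79552287 / 448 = 177572.07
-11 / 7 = -1.57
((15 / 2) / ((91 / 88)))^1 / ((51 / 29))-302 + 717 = 419.12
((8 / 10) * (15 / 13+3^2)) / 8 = 1.02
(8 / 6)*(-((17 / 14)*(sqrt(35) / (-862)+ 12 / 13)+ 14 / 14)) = -772 / 273+ 17*sqrt(35) / 9051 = -2.82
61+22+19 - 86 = 16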